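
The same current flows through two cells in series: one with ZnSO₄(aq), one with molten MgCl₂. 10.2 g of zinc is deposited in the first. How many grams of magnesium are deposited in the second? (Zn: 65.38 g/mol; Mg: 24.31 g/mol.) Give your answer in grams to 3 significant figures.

n(Zn) = 10.2 / 65.38 = 0.1560 mol
Zn²⁺ + 2e⁻ → Zn, so n(e⁻) = 2 × 0.1560 = 0.3120 mol
The cells are in series, so the same charge (and hence the same n(e⁻) = 0.3120 mol) passes through both.
Mg²⁺ + 2e⁻ → Mg, so n(Mg) = 0.3120 / 2 = 0.1560 mol
m(Mg) = 0.1560 × 24.31 = 3.79 g

3.79 g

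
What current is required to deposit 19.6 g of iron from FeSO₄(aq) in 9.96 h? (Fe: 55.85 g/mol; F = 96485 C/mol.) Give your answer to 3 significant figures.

n(Fe) = 19.6 / 55.85 = 0.3509 mol
Fe²⁺ + 2e⁻ → Fe, so n(e⁻) = 2 × 0.3509 = 0.7018 mol
Q = 0.7018 × 96485 = 67710 C
I = Q / t = 67710 / 35856 s = 1.89 A

1.89 A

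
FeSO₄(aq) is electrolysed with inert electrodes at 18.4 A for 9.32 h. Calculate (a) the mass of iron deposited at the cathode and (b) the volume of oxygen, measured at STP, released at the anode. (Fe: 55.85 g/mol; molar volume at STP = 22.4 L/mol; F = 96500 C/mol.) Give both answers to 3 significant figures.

Q = 18.4 × 33552 = 6.174×10^5 C; n(e⁻) = 6.174×10^5 / 96500 = 6.398 mol
Cathode: Fe²⁺ + 2e⁻ → Fe → n(Fe) = 6.398/2 = 3.199 mol → 179 g
Anode: 2H₂O → O₂ + 4H⁺ + 4e⁻ → n(O₂) = 6.398/4 = 1.600 mol → 35.8 L

179 g Fe; 35.8 L O₂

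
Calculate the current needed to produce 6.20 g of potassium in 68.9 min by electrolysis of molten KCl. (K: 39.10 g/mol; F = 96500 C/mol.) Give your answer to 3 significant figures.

n(K) = 6.20 / 39.10 = 0.1586 mol
K⁺ + e⁻ → K, so n(e⁻) = 0.1586 mol
Q = 0.1586 × 96500 = 15300 C
I = Q / t = 15300 / 4134 s = 3.70 A

3.70 A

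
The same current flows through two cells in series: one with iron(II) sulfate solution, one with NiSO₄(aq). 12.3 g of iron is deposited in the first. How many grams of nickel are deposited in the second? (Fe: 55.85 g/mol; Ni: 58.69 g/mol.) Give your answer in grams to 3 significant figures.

12.9 g

n(Fe) = 12.3 / 55.85 = 0.2202 mol
Fe²⁺ + 2e⁻ → Fe, so n(e⁻) = 2 × 0.2202 = 0.4404 mol
Same current for the same time ⇒ same n(e⁻) = 0.4404 mol in both cells.
Ni²⁺ + 2e⁻ → Ni, so n(Ni) = 0.4404 / 2 = 0.2202 mol
m(Ni) = 0.2202 × 58.69 = 12.9 g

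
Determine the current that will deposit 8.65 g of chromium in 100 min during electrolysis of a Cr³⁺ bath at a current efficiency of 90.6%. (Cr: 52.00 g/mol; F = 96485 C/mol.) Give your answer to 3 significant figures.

8.86 A

n(Cr) = 8.65 / 52.00 = 0.1663 mol
Cr³⁺ + 3e⁻ → Cr, so n(e⁻) = 3 × 0.1663 = 0.4989 mol
Q = 0.4989 × 96485 / 0.906 = 53130 C
I = Q / t = 53130 / 6000 s = 8.86 A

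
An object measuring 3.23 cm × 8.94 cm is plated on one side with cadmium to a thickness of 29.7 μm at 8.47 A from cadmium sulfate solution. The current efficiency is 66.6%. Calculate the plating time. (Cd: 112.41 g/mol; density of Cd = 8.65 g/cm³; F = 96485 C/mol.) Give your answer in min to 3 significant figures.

3.76 min

Plated area = 3.23 × 8.94 = 28.88 cm²
Volume = 28.88 × 29.7×10⁻⁴ cm = 0.08577 cm³
m(Cd) = 0.08577 × 8.65 = 0.7419 g
n(Cd) = 0.7419 / 112.41 = 0.006600 mol; n(e⁻) = 2 × 0.006600 = 0.01320 mol
Q = 0.01320 × 96485 / 0.666 = 1912 C
t = 1912 / 8.47 = 225.7 s = 3.76 min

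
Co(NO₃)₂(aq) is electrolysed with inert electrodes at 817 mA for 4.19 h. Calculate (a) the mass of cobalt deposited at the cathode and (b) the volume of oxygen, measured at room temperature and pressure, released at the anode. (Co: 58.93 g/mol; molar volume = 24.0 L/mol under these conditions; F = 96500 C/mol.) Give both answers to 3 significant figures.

3.76 g Co; 0.766 L O₂

Q = 0.817 × 15084 = 12320 C; n(e⁻) = 12320 / 96500 = 0.1277 mol
Cathode: Co²⁺ + 2e⁻ → Co → n(Co) = 0.1277/2 = 0.06385 mol → 3.76 g
Anode: 2H₂O → O₂ + 4H⁺ + 4e⁻ → n(O₂) = 0.1277/4 = 0.03193 mol → 0.766 L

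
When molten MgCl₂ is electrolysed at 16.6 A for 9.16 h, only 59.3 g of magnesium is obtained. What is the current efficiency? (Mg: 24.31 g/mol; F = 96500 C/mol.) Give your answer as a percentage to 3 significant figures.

86.0%

Q = 16.6 × 32976 = 5.474×10^5 C
n(e⁻) = 5.474×10^5 / 96500 = 5.673 mol
Mg²⁺ + 2e⁻ → Mg, so theoretical n(Mg) = 2.837 mol → 68.97 g
Efficiency = 59.3 / 68.97 = 0.8598 = 86.0%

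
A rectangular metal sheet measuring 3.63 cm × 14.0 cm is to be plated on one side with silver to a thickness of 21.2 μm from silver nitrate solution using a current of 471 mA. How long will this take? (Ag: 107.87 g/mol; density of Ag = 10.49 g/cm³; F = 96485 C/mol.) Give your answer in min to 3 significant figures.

35.8 min

Plated area = 3.63 × 14.0 = 50.82 cm²
Volume = 50.82 × 21.2×10⁻⁴ cm = 0.1077 cm³
m(Ag) = 0.1077 × 10.49 = 1.130 g
n(Ag) = 1.130 / 107.87 = 0.01048 mol; n(e⁻) = 0.01048 mol
Q = 0.01048 × 96485 = 1011 C
t = 1011 / 0.471 = 2146 s = 35.8 min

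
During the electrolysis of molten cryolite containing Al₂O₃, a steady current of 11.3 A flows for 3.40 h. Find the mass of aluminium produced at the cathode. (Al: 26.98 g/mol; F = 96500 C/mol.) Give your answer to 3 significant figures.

Q = 11.3 A × 12240 s = 1.383×10^5 C
n(e⁻) = Q/F = 1.383×10^5/96500 = 1.433 mol
Al³⁺ + 3e⁻ → Al, so n(Al) = 1.433 / 3 = 0.4777 mol
m = 0.4777 × 26.98 = 12.9 g

12.9 g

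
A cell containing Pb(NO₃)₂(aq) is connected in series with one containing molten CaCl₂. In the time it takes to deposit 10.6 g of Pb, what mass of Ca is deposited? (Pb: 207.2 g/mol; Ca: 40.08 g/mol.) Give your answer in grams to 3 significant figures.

n(Pb) = 10.6 / 207.2 = 0.05116 mol
Pb²⁺ + 2e⁻ → Pb, so n(e⁻) = 2 × 0.05116 = 0.1023 mol
In series, the same 0.1023 mol of electrons flows through the second cell.
Ca²⁺ + 2e⁻ → Ca, so n(Ca) = 0.1023 / 2 = 0.05115 mol
m(Ca) = 0.05115 × 40.08 = 2.05 g

2.05 g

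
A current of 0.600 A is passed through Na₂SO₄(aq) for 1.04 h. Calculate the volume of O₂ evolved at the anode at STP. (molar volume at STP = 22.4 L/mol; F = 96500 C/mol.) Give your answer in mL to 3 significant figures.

Q = 0.600 A × 3744 s = 2246 C
n(e⁻) = Q/F = 2246/96500 = 0.02327 mol
2H₂O → O₂ + 4H⁺ + 4e⁻, so n(O₂) = 0.02327 / 4 = 0.005818 mol
V = 0.005818 × 22.4 = 0.1303 L
= 130 mL

130 mL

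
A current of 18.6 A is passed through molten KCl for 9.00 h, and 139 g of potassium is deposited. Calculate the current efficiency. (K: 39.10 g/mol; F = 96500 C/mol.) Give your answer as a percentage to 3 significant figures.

56.9%

Q = 18.6 × 32400 = 6.026×10^5 C
n(e⁻) = 6.026×10^5 / 96500 = 6.245 mol
K⁺ + e⁻ → K, so theoretical n(K) = 6.245 mol → 244.2 g
Efficiency = 139 / 244.2 = 0.5692 = 56.9%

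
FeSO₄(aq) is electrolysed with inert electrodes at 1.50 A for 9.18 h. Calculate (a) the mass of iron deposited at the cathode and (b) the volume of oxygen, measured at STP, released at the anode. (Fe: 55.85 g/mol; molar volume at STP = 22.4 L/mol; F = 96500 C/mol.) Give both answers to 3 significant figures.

Q = 1.50 × 33048 = 49570 C; n(e⁻) = 49570 / 96500 = 0.5137 mol
Cathode: Fe²⁺ + 2e⁻ → Fe → n(Fe) = 0.5137/2 = 0.2569 mol → 14.3 g
Anode: 2H₂O → O₂ + 4H⁺ + 4e⁻ → n(O₂) = 0.5137/4 = 0.1284 mol → 2.88 L

14.3 g Fe; 2.88 L O₂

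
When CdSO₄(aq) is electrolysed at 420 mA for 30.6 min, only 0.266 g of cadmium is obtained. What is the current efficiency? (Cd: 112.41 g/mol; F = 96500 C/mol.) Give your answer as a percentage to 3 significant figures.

Q = 0.420 × 1836 = 771.1 C
n(e⁻) = 771.1 / 96500 = 0.007991 mol
Cd²⁺ + 2e⁻ → Cd, so theoretical n(Cd) = 0.003996 mol → 0.4492 g
Efficiency = 0.266 / 0.4492 = 0.5922 = 59.2%

59.2%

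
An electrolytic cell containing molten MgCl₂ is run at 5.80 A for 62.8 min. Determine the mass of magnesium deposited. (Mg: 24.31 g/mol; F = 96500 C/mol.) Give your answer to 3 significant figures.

2.75 g

Q = 5.80 A × 3768 s = 21850 C
n(e⁻) = Q/F = 21850/96500 = 0.2264 mol
Mg²⁺ + 2e⁻ → Mg, so n(Mg) = 0.2264 / 2 = 0.1132 mol
m = 0.1132 × 24.31 = 2.75 g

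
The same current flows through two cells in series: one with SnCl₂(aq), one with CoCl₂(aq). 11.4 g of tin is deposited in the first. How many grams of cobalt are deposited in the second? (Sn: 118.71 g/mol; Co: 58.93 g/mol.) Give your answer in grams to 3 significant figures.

5.66 g

n(Sn) = 11.4 / 118.71 = 0.09603 mol
Sn²⁺ + 2e⁻ → Sn, so n(e⁻) = 2 × 0.09603 = 0.1921 mol
The cells are in series, so the same charge (and hence the same n(e⁻) = 0.1921 mol) passes through both.
Co²⁺ + 2e⁻ → Co, so n(Co) = 0.1921 / 2 = 0.09605 mol
m(Co) = 0.09605 × 58.93 = 5.66 g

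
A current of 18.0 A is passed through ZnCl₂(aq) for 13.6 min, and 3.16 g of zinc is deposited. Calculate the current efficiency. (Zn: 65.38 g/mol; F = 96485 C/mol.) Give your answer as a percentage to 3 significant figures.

Q = 18.0 × 816 = 14690 C
n(e⁻) = 14690 / 96485 = 0.1523 mol
Zn²⁺ + 2e⁻ → Zn, so theoretical n(Zn) = 0.07615 mol → 4.979 g
Efficiency = 3.16 / 4.979 = 0.6347 = 63.5%

63.5%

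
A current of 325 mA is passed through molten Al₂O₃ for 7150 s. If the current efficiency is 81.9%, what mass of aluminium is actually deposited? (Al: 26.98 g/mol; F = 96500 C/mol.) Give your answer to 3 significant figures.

Q = 0.325 × 7150 = 2324 C
n(e⁻) = 2324 / 96500 = 0.02408 mol
Al³⁺ + 3e⁻ → Al, so theoretical m(Al) = 0.008027 × 26.98 = 0.2166 g
Actual mass = 81.9% × 0.2166 = 0.177 g

0.177 g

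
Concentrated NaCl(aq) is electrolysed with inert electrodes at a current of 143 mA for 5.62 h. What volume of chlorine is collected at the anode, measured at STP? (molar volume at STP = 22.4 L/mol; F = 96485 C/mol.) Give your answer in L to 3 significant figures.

0.336 L

Q = It = 0.143 × 20232 = 2893 C
n(e⁻) = 2893 / 96485 = 0.02998 mol
2Cl⁻ → Cl₂ + 2e⁻, so n(Cl₂) = 0.02998 / 2 = 0.01499 mol
V = 0.01499 × 22.4 = 0.3358 L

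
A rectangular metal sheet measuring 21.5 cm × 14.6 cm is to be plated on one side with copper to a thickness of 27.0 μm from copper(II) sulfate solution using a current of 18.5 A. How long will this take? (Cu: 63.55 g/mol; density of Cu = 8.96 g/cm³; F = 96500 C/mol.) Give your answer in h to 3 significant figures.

0.346 h

Plated area = 21.5 × 14.6 = 313.9 cm²
Volume = 313.9 × 27.0×10⁻⁴ cm = 0.8475 cm³
m(Cu) = 0.8475 × 8.96 = 7.594 g
n(Cu) = 7.594 / 63.55 = 0.1195 mol; n(e⁻) = 2 × 0.1195 = 0.2390 mol
Q = 0.2390 × 96500 = 23060 C
t = 23060 / 18.5 = 1246 s = 0.346 h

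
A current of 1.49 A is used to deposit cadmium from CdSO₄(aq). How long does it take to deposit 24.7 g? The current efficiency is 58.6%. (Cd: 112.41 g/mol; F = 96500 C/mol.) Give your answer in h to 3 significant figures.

13.5 h

n(Cd) = 24.7 / 112.41 = 0.2197 mol
Cd²⁺ + 2e⁻ → Cd, so n(e⁻) = 2 × 0.2197 = 0.4394 mol
Q = 0.4394 × 96500 / 0.586 = 72360 C
t = Q / I = 72360 / 1.49 = 48560 s = 13.5 h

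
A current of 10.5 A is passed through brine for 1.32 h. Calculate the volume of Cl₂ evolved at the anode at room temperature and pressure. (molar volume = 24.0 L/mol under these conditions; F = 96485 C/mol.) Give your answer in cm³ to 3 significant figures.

6210 cm³

Q = 10.5 A × 4752 s = 49900 C
n(e⁻) = Q/F = 49900/96485 = 0.5172 mol
2Cl⁻ → Cl₂ + 2e⁻, so n(Cl₂) = 0.5172 / 2 = 0.2586 mol
V = 0.2586 × 24.0 = 6.206 L
= 6210 cm³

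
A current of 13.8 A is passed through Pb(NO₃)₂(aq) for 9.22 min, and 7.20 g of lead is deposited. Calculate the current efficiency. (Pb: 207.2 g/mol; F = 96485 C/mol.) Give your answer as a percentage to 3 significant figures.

Q = 13.8 × 553.2 = 7634 C
n(e⁻) = 7634 / 96485 = 0.07912 mol
Pb²⁺ + 2e⁻ → Pb, so theoretical n(Pb) = 0.03956 mol → 8.197 g
Efficiency = 7.20 / 8.197 = 0.8784 = 87.8%

87.8%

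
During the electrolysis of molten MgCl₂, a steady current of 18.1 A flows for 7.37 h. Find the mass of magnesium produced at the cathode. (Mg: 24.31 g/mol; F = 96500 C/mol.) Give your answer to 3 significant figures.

Charge passed = 18.1 × 26532 = 4.802×10^5 C
n(e⁻) = Q/F = 4.802×10^5/96500 = 4.976 mol
Mg²⁺ + 2e⁻ → Mg, so n(Mg) = 4.976 / 2 = 2.488 mol
m = 2.488 × 24.31 = 60.5 g

60.5 g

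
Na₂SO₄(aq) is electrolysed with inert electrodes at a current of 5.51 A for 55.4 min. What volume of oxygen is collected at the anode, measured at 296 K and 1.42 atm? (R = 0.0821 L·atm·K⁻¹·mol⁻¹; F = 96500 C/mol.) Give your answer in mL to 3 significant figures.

812 mL

Q = It = 5.51 × 3324 = 18320 C
n(e⁻) = Q/F = 18320/96500 = 0.1898 mol
2H₂O → O₂ + 4H⁺ + 4e⁻, so n(O₂) = 0.1898 / 4 = 0.04745 mol
V = nRT/P = 0.04745 × 0.0821 × 296 / 1.42 = 0.8120 L
= 812 mL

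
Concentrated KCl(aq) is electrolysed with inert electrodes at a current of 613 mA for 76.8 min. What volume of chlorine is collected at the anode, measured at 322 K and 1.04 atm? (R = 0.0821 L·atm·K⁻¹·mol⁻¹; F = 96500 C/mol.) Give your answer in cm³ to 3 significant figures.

Q = 0.613 A × 4608 s = 2825 C
n(e⁻) = Q/F = 2825/96500 = 0.02927 mol
2Cl⁻ → Cl₂ + 2e⁻, so n(Cl₂) = 0.02927 / 2 = 0.01464 mol
V = nRT/P = 0.01464 × 0.0821 × 322 / 1.04 = 0.3721 L
= 372 cm³

372 cm³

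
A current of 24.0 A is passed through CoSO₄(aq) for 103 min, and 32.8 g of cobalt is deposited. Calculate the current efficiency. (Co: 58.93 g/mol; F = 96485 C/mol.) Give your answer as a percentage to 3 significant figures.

Q = 24.0 × 6180 = 1.483×10^5 C
n(e⁻) = 1.483×10^5 / 96485 = 1.537 mol
Co²⁺ + 2e⁻ → Co, so theoretical n(Co) = 0.7685 mol → 45.29 g
Efficiency = 32.8 / 45.29 = 0.7242 = 72.4%

72.4%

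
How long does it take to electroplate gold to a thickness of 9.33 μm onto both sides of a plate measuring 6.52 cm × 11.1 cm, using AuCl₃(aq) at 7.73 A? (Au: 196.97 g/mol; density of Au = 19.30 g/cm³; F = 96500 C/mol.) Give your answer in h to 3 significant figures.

0.138 h

Plated area = 2 × 6.52 × 11.1 = 144.7 cm²
Volume = 144.7 × 9.33×10⁻⁴ cm = 0.1350 cm³
m(Au) = 0.1350 × 19.30 = 2.606 g
n(Au) = 2.606 / 196.97 = 0.01323 mol; n(e⁻) = 3 × 0.01323 = 0.03969 mol
Q = 0.03969 × 96500 = 3830 C
t = 3830 / 7.73 = 495.5 s = 0.138 h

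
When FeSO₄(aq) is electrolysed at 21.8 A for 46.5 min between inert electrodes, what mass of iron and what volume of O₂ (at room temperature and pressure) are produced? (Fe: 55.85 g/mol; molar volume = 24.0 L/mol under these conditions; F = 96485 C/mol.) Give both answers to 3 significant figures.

17.6 g Fe; 3.78 L O₂

Q = 21.8 × 2790 = 60820 C; n(e⁻) = 60820 / 96485 = 0.6304 mol
Cathode: Fe²⁺ + 2e⁻ → Fe → n(Fe) = 0.6304/2 = 0.3152 mol → 17.6 g
Anode: 2H₂O → O₂ + 4H⁺ + 4e⁻ → n(O₂) = 0.6304/4 = 0.1576 mol → 3.78 L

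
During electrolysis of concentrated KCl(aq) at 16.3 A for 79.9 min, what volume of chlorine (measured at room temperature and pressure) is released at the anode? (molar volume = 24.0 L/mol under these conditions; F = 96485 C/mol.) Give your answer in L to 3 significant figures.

9.72 L

Q = 16.3 A × 4794 s = 78140 C
n(e⁻) = 78140 / 96485 = 0.8099 mol
2Cl⁻ → Cl₂ + 2e⁻, so n(Cl₂) = 0.8099 / 2 = 0.4050 mol
V = 0.4050 × 24.0 = 9.720 L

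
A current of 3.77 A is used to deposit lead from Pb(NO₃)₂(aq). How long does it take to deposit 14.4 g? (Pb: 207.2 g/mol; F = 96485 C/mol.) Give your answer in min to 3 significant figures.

59.3 min

n(Pb) = 14.4 / 207.2 = 0.06950 mol
Pb²⁺ + 2e⁻ → Pb, so n(e⁻) = 2 × 0.06950 = 0.1390 mol
Q = 0.1390 × 96485 = 13410 C
t = Q / I = 13410 / 3.77 = 3557 s = 59.3 min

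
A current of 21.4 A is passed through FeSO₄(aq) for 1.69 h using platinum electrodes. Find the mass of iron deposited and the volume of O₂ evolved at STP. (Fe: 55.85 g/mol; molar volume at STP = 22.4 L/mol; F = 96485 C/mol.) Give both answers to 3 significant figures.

Q = 21.4 × 6084 = 1.302×10^5 C; n(e⁻) = 1.302×10^5 / 96485 = 1.349 mol
Cathode: Fe²⁺ + 2e⁻ → Fe → n(Fe) = 1.349/2 = 0.6745 mol → 37.7 g
Anode: 2H₂O → O₂ + 4H⁺ + 4e⁻ → n(O₂) = 1.349/4 = 0.3373 mol → 7.56 L

37.7 g Fe; 7.56 L O₂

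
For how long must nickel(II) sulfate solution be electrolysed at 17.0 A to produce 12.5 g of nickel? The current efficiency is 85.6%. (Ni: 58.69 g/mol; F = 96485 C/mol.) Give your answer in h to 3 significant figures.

n(Ni) = 12.5 / 58.69 = 0.2130 mol
Ni²⁺ + 2e⁻ → Ni, so n(e⁻) = 2 × 0.2130 = 0.4260 mol
Q = 0.4260 × 96485 / 0.856 = 48020 C
t = Q / I = 48020 / 17.0 = 2825 s = 0.785 h

0.785 h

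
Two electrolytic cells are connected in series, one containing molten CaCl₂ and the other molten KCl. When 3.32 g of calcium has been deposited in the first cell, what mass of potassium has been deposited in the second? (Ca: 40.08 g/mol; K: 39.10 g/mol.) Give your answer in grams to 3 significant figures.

6.48 g

n(Ca) = 3.32 / 40.08 = 0.08283 mol
Ca²⁺ + 2e⁻ → Ca, so n(e⁻) = 2 × 0.08283 = 0.1657 mol
The cells are in series, so the same charge (and hence the same n(e⁻) = 0.1657 mol) passes through both.
K⁺ + e⁻ → K, so n(K) = 0.1657 mol
m(K) = 0.1657 × 39.10 = 6.48 g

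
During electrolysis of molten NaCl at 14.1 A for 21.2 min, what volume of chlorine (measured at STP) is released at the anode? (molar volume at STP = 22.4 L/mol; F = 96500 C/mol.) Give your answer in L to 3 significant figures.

Q = 14.1 A × 1272 s = 17940 C
n(e⁻) = Q/F = 17940/96500 = 0.1859 mol
2Cl⁻ → Cl₂ + 2e⁻, so n(Cl₂) = 0.1859 / 2 = 0.09295 mol
V = 0.09295 × 22.4 = 2.082 L

2.08 L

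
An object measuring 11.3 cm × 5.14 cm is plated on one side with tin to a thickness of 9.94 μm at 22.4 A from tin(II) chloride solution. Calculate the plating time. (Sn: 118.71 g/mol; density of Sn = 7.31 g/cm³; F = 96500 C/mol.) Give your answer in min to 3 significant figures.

Plated area = 11.3 × 5.14 = 58.08 cm²
Volume = 58.08 × 9.94×10⁻⁴ cm = 0.05773 cm³
m(Sn) = 0.05773 × 7.31 = 0.4220 g
n(Sn) = 0.4220 / 118.71 = 0.003555 mol; n(e⁻) = 2 × 0.003555 = 0.007110 mol
Q = 0.007110 × 96500 = 686.1 C
t = 686.1 / 22.4 = 30.63 s = 0.511 min

0.511 min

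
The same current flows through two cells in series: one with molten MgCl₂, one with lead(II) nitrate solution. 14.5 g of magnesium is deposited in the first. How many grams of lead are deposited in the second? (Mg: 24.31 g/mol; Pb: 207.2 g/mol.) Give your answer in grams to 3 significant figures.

124 g

n(Mg) = 14.5 / 24.31 = 0.5965 mol
Mg²⁺ + 2e⁻ → Mg, so n(e⁻) = 2 × 0.5965 = 1.193 mol
Same current for the same time ⇒ same n(e⁻) = 1.193 mol in both cells.
Pb²⁺ + 2e⁻ → Pb, so n(Pb) = 1.193 / 2 = 0.5965 mol
m(Pb) = 0.5965 × 207.2 = 124 g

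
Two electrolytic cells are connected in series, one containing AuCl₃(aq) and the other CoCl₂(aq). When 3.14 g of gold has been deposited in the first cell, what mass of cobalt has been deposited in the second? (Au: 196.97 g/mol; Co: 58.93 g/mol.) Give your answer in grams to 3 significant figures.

1.41 g

n(Au) = 3.14 / 196.97 = 0.01594 mol
Au³⁺ + 3e⁻ → Au, so n(e⁻) = 3 × 0.01594 = 0.04782 mol
In series, the same 0.04782 mol of electrons flows through the second cell.
Co²⁺ + 2e⁻ → Co, so n(Co) = 0.04782 / 2 = 0.02391 mol
m(Co) = 0.02391 × 58.93 = 1.41 g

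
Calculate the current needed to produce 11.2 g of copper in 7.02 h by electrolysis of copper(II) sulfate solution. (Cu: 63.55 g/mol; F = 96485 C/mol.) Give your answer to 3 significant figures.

n(Cu) = 11.2 / 63.55 = 0.1762 mol
Cu²⁺ + 2e⁻ → Cu, so n(e⁻) = 2 × 0.1762 = 0.3524 mol
Q = 0.3524 × 96485 = 34000 C
I = Q / t = 34000 / 25272 s = 1.35 A

1.35 A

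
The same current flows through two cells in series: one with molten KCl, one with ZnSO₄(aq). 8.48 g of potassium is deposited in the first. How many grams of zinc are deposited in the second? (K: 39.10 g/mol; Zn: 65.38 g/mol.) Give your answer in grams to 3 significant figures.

n(K) = 8.48 / 39.10 = 0.2169 mol
K⁺ + e⁻ → K, so n(e⁻) = 0.2169 mol
In series, the same 0.2169 mol of electrons flows through the second cell.
Zn²⁺ + 2e⁻ → Zn, so n(Zn) = 0.2169 / 2 = 0.1085 mol
m(Zn) = 0.1085 × 65.38 = 7.09 g

7.09 g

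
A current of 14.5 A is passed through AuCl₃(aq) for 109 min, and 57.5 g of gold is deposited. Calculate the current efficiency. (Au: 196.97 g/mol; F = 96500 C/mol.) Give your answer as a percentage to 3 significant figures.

89.1%

Q = 14.5 × 6540 = 94830 C
n(e⁻) = 94830 / 96500 = 0.9827 mol
Au³⁺ + 3e⁻ → Au, so theoretical n(Au) = 0.3276 mol → 64.53 g
Efficiency = 57.5 / 64.53 = 0.8911 = 89.1%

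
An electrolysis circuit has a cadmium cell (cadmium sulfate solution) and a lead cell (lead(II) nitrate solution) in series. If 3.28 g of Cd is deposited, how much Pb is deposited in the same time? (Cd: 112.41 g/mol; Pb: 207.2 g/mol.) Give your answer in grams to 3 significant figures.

6.05 g

n(Cd) = 3.28 / 112.41 = 0.02918 mol
Cd²⁺ + 2e⁻ → Cd, so n(e⁻) = 2 × 0.02918 = 0.05836 mol
Same current for the same time ⇒ same n(e⁻) = 0.05836 mol in both cells.
Pb²⁺ + 2e⁻ → Pb, so n(Pb) = 0.05836 / 2 = 0.02918 mol
m(Pb) = 0.02918 × 207.2 = 6.05 g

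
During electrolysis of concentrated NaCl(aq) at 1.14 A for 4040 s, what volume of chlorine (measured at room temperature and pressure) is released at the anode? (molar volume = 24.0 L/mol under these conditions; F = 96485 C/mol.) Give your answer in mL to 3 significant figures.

573 mL

Q = 1.14 A × 4040 s = 4606 C
n(e⁻) = Q/F = 4606/96485 = 0.04774 mol
2Cl⁻ → Cl₂ + 2e⁻, so n(Cl₂) = 0.04774 / 2 = 0.02387 mol
V = 0.02387 × 24.0 = 0.5729 L
= 573 mL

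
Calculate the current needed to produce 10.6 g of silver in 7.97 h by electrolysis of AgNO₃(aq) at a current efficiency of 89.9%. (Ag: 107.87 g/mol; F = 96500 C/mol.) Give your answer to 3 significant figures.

0.368 A

n(Ag) = 10.6 / 107.87 = 0.09827 mol
Ag⁺ + e⁻ → Ag, so n(e⁻) = 0.09827 mol
Q = 0.09827 × 96500 / 0.899 = 10550 C
I = Q / t = 10550 / 28692 s = 0.368 A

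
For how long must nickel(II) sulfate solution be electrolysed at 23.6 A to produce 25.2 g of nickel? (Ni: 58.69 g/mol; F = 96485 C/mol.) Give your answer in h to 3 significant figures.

0.975 h

n(Ni) = 25.2 / 58.69 = 0.4294 mol
Ni²⁺ + 2e⁻ → Ni, so n(e⁻) = 2 × 0.4294 = 0.8588 mol
Q = 0.8588 × 96485 = 82860 C
t = Q / I = 82860 / 23.6 = 3511 s = 0.975 h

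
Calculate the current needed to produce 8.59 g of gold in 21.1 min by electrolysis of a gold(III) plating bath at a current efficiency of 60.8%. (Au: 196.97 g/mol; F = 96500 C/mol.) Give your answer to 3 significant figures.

16.4 A

n(Au) = 8.59 / 196.97 = 0.04361 mol
Au³⁺ + 3e⁻ → Au, so n(e⁻) = 3 × 0.04361 = 0.1308 mol
Q = 0.1308 × 96500 / 0.608 = 20760 C
I = Q / t = 20760 / 1266 s = 16.4 A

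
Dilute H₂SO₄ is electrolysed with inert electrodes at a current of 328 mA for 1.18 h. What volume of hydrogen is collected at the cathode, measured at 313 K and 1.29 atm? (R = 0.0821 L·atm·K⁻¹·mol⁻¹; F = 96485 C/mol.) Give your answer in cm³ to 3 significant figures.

Charge passed = 0.328 × 4248 = 1393 C
Moles of electrons = 1393 / 96485 = 0.01444 mol
2H⁺ + 2e⁻ → H₂, so n(H₂) = 0.01444 / 2 = 0.007220 mol
V = nRT/P = 0.007220 × 0.0821 × 313 / 1.29 = 0.1438 L
= 144 cm³

144 cm³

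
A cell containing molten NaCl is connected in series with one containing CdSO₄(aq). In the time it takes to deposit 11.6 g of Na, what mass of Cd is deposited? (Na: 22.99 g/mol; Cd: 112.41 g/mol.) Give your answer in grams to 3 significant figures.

28.4 g

n(Na) = 11.6 / 22.99 = 0.5046 mol
Na⁺ + e⁻ → Na, so n(e⁻) = 0.5046 mol
Since the cells are in series, n(e⁻) in the Cd cell is also 0.5046 mol.
Cd²⁺ + 2e⁻ → Cd, so n(Cd) = 0.5046 / 2 = 0.2523 mol
m(Cd) = 0.2523 × 112.41 = 28.4 g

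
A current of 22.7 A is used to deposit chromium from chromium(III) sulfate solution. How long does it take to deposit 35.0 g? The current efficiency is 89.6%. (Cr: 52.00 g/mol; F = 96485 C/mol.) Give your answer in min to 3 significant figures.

n(Cr) = 35.0 / 52.00 = 0.6731 mol
Cr³⁺ + 3e⁻ → Cr, so n(e⁻) = 3 × 0.6731 = 2.019 mol
Q = 2.019 × 96485 / 0.896 = 2.174×10^5 C
t = Q / I = 2.174×10^5 / 22.7 = 9577 s = 160 min

160 min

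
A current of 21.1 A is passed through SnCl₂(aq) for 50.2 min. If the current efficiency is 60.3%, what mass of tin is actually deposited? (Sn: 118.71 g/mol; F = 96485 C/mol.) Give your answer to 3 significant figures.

23.6 g

Q = 21.1 × 3012 = 63550 C
n(e⁻) = 63550 / 96485 = 0.6587 mol
Sn²⁺ + 2e⁻ → Sn, so theoretical m(Sn) = 0.3294 × 118.71 = 39.10 g
Actual mass = 60.3% × 39.10 = 23.6 g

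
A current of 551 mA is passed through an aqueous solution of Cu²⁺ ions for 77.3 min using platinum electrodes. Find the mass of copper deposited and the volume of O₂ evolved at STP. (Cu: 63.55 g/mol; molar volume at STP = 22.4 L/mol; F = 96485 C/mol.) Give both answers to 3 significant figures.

0.842 g Cu; 0.148 L O₂

Q = 0.551 × 4638 = 2556 C; n(e⁻) = 2556 / 96485 = 0.02649 mol
Cathode: Cu²⁺ + 2e⁻ → Cu → n(Cu) = 0.02649/2 = 0.01325 mol → 0.842 g
Anode: 2H₂O → O₂ + 4H⁺ + 4e⁻ → n(O₂) = 0.02649/4 = 0.006623 mol → 0.148 L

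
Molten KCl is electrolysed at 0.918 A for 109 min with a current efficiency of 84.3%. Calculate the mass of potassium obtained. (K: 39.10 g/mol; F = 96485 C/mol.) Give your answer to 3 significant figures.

2.05 g

Q = 0.918 × 6540 = 6004 C
n(e⁻) = 6004 / 96485 = 0.06223 mol
K⁺ + e⁻ → K, so theoretical m(K) = 0.06223 × 39.10 = 2.433 g
Actual mass = 84.3% × 2.433 = 2.05 g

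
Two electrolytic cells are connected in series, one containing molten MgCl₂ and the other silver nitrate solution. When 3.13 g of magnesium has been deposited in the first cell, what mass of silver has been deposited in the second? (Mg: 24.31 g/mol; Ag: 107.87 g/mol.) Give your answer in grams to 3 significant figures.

n(Mg) = 3.13 / 24.31 = 0.1288 mol
Mg²⁺ + 2e⁻ → Mg, so n(e⁻) = 2 × 0.1288 = 0.2576 mol
In series, the same 0.2576 mol of electrons flows through the second cell.
Ag⁺ + e⁻ → Ag, so n(Ag) = 0.2576 mol
m(Ag) = 0.2576 × 107.87 = 27.8 g

27.8 g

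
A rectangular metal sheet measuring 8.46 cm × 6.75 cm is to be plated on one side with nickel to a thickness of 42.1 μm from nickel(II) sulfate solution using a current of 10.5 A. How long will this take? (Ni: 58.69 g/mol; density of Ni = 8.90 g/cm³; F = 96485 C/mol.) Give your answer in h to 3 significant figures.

0.186 h

Plated area = 8.46 × 6.75 = 57.11 cm²
Volume = 57.11 × 42.1×10⁻⁴ cm = 0.2404 cm³
m(Ni) = 0.2404 × 8.90 = 2.140 g
n(Ni) = 2.140 / 58.69 = 0.03646 mol; n(e⁻) = 2 × 0.03646 = 0.07292 mol
Q = 0.07292 × 96485 = 7036 C
t = 7036 / 10.5 = 670.1 s = 0.186 h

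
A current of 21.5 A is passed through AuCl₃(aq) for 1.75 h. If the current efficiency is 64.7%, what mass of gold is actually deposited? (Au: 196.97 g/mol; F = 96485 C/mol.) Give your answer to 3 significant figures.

59.6 g

Q = 21.5 × 6300 = 1.355×10^5 C
n(e⁻) = 1.355×10^5 / 96485 = 1.404 mol
Au³⁺ + 3e⁻ → Au, so theoretical m(Au) = 0.4680 × 196.97 = 92.18 g
Actual mass = 64.7% × 92.18 = 59.6 g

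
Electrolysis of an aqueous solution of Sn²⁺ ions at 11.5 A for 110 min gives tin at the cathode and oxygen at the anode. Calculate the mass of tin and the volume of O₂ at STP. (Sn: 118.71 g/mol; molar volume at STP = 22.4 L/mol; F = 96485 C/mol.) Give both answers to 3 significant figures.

Q = 11.5 × 6600 = 75900 C; n(e⁻) = 75900 / 96485 = 0.7867 mol
Cathode: Sn²⁺ + 2e⁻ → Sn → n(Sn) = 0.7867/2 = 0.3934 mol → 46.7 g
Anode: 2H₂O → O₂ + 4H⁺ + 4e⁻ → n(O₂) = 0.7867/4 = 0.1967 mol → 4.41 L

46.7 g Sn; 4.41 L O₂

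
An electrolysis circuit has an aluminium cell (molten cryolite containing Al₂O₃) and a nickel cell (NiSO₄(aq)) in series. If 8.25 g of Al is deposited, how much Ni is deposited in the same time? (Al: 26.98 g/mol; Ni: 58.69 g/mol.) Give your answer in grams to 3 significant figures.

26.9 g

n(Al) = 8.25 / 26.98 = 0.3058 mol
Al³⁺ + 3e⁻ → Al, so n(e⁻) = 3 × 0.3058 = 0.9174 mol
In series, the same 0.9174 mol of electrons flows through the second cell.
Ni²⁺ + 2e⁻ → Ni, so n(Ni) = 0.9174 / 2 = 0.4587 mol
m(Ni) = 0.4587 × 58.69 = 26.9 g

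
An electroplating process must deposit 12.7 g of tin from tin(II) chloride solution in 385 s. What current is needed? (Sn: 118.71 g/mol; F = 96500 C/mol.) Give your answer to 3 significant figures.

53.6 A

n(Sn) = 12.7 / 118.71 = 0.1070 mol
Sn²⁺ + 2e⁻ → Sn, so n(e⁻) = 2 × 0.1070 = 0.2140 mol
Q = 0.2140 × 96500 = 20650 C
I = Q / t = 20650 / 385 s = 53.6 A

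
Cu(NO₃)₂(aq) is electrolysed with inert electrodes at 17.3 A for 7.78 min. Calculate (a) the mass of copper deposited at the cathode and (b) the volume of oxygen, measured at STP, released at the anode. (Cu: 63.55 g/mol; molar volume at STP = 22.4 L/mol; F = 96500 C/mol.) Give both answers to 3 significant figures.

Q = 17.3 × 466.8 = 8076 C; n(e⁻) = 8076 / 96500 = 0.08369 mol
Cathode: Cu²⁺ + 2e⁻ → Cu → n(Cu) = 0.08369/2 = 0.04185 mol → 2.66 g
Anode: 2H₂O → O₂ + 4H⁺ + 4e⁻ → n(O₂) = 0.08369/4 = 0.02092 mol → 0.469 L

2.66 g Cu; 0.469 L O₂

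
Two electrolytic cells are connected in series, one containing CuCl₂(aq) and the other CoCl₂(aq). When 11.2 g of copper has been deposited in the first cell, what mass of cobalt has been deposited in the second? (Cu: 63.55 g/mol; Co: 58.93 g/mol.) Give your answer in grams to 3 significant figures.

10.4 g

n(Cu) = 11.2 / 63.55 = 0.1762 mol
Cu²⁺ + 2e⁻ → Cu, so n(e⁻) = 2 × 0.1762 = 0.3524 mol
Same current for the same time ⇒ same n(e⁻) = 0.3524 mol in both cells.
Co²⁺ + 2e⁻ → Co, so n(Co) = 0.3524 / 2 = 0.1762 mol
m(Co) = 0.1762 × 58.93 = 10.4 g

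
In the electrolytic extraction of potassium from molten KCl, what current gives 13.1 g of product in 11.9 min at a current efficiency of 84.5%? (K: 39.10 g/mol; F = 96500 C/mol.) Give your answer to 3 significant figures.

53.6 A

n(K) = 13.1 / 39.10 = 0.3350 mol
K⁺ + e⁻ → K, so n(e⁻) = 0.3350 mol
Q = 0.3350 × 96500 / 0.845 = 38260 C
I = Q / t = 38260 / 714 s = 53.6 A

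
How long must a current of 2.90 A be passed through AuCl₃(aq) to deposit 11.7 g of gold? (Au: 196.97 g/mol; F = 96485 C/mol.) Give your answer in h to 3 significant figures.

1.65 h

n(Au) = 11.7 / 196.97 = 0.05940 mol
Au³⁺ + 3e⁻ → Au, so n(e⁻) = 3 × 0.05940 = 0.1782 mol
Q = 0.1782 × 96485 = 17190 C
t = Q / I = 17190 / 2.90 = 5928 s = 1.65 h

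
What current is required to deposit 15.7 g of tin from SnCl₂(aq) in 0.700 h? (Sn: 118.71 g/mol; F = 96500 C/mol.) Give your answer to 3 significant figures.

n(Sn) = 15.7 / 118.71 = 0.1323 mol
Sn²⁺ + 2e⁻ → Sn, so n(e⁻) = 2 × 0.1323 = 0.2646 mol
Q = 0.2646 × 96500 = 25530 C
I = Q / t = 25530 / 2520 s = 10.1 A

10.1 A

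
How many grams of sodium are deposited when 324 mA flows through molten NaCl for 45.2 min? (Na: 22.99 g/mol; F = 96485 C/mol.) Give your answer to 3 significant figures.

0.209 g

Charge passed = 0.324 × 2712 = 878.7 C
n(e⁻) = Q/F = 878.7/96485 = 0.009107 mol
Na⁺ + e⁻ → Na, so n(Na) = 0.009107 mol
m = 0.009107 × 22.99 = 0.209 g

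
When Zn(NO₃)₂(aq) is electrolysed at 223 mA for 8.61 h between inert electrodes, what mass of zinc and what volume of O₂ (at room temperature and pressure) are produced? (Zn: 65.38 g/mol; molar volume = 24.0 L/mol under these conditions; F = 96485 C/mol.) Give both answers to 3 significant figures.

2.34 g Zn; 0.430 L O₂

Q = 0.223 × 30996 = 6912 C; n(e⁻) = 6912 / 96485 = 0.07164 mol
Cathode: Zn²⁺ + 2e⁻ → Zn → n(Zn) = 0.07164/2 = 0.03582 mol → 2.34 g
Anode: 2H₂O → O₂ + 4H⁺ + 4e⁻ → n(O₂) = 0.07164/4 = 0.01791 mol → 0.430 L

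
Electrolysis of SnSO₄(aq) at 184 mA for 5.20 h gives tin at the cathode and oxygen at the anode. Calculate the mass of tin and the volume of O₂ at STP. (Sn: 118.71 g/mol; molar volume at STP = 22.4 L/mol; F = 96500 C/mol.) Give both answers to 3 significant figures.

2.12 g Sn; 0.200 L O₂

Q = 0.184 × 18720 = 3444 C; n(e⁻) = 3444 / 96500 = 0.03569 mol
Cathode: Sn²⁺ + 2e⁻ → Sn → n(Sn) = 0.03569/2 = 0.01785 mol → 2.12 g
Anode: 2H₂O → O₂ + 4H⁺ + 4e⁻ → n(O₂) = 0.03569/4 = 0.008923 mol → 0.200 L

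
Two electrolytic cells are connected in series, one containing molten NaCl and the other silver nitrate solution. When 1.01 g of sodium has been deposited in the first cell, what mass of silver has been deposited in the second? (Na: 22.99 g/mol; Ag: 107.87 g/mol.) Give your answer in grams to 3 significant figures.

4.74 g

n(Na) = 1.01 / 22.99 = 0.04393 mol
Na⁺ + e⁻ → Na, so n(e⁻) = 0.04393 mol
Same current for the same time ⇒ same n(e⁻) = 0.04393 mol in both cells.
Ag⁺ + e⁻ → Ag, so n(Ag) = 0.04393 mol
m(Ag) = 0.04393 × 107.87 = 4.74 g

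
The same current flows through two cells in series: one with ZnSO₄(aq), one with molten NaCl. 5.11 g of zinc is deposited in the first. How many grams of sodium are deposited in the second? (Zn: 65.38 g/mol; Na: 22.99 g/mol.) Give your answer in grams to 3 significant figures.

n(Zn) = 5.11 / 65.38 = 0.07816 mol
Zn²⁺ + 2e⁻ → Zn, so n(e⁻) = 2 × 0.07816 = 0.1563 mol
Since the cells are in series, n(e⁻) in the Na cell is also 0.1563 mol.
Na⁺ + e⁻ → Na, so n(Na) = 0.1563 mol
m(Na) = 0.1563 × 22.99 = 3.59 g

3.59 g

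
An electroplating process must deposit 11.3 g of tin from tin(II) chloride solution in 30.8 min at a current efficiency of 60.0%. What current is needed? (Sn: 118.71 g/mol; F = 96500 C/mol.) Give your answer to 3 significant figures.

n(Sn) = 11.3 / 118.71 = 0.09519 mol
Sn²⁺ + 2e⁻ → Sn, so n(e⁻) = 2 × 0.09519 = 0.1904 mol
Q = 0.1904 × 96500 / 0.600 = 30620 C
I = Q / t = 30620 / 1848 s = 16.6 A

16.6 A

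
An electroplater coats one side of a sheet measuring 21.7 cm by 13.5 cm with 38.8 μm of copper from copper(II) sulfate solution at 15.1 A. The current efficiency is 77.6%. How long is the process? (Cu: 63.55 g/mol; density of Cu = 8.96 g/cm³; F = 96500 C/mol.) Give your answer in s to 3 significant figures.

Plated area = 21.7 × 13.5 = 293.0 cm²
Volume = 293.0 × 38.8×10⁻⁴ cm = 1.137 cm³
m(Cu) = 1.137 × 8.96 = 10.19 g
n(Cu) = 10.19 / 63.55 = 0.1603 mol; n(e⁻) = 2 × 0.1603 = 0.3206 mol
Q = 0.3206 × 96500 / 0.776 = 39870 C
t = 39870 / 15.1 = 2640 s

2640 s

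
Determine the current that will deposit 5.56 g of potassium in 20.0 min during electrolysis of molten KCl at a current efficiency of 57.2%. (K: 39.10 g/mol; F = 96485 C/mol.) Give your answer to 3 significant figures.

20.0 A

n(K) = 5.56 / 39.10 = 0.1422 mol
K⁺ + e⁻ → K, so n(e⁻) = 0.1422 mol
Q = 0.1422 × 96485 / 0.572 = 23990 C
I = Q / t = 23990 / 1200 s = 20.0 A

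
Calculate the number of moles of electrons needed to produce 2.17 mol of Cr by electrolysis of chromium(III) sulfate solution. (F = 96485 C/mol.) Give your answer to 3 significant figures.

Cr³⁺ + 3e⁻ → Cr, so n(e⁻) = 3 × 2.17 = 6.510 mol

6.51 mol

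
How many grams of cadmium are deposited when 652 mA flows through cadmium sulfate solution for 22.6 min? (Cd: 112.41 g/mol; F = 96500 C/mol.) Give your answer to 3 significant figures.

Charge passed = 0.652 × 1356 = 884.1 C
n(e⁻) = 884.1 / 96500 = 0.009162 mol
Cd²⁺ + 2e⁻ → Cd, so n(Cd) = 0.009162 / 2 = 0.004581 mol
m = 0.004581 × 112.41 = 0.515 g

0.515 g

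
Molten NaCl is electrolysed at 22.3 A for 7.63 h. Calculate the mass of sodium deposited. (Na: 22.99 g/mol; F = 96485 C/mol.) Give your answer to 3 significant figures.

146 g

Charge passed = 22.3 × 27468 = 6.125×10^5 C
Moles of electrons = 6.125×10^5 / 96485 = 6.348 mol
Na⁺ + e⁻ → Na, so n(Na) = 6.348 mol
m = 6.348 × 22.99 = 146 g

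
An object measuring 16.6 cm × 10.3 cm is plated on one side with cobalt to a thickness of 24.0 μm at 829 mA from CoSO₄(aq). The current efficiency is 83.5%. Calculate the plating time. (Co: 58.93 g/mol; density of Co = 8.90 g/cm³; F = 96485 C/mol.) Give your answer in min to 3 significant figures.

Plated area = 16.6 × 10.3 = 171.0 cm²
Volume = 171.0 × 24.0×10⁻⁴ cm = 0.4104 cm³
m(Co) = 0.4104 × 8.90 = 3.653 g
n(Co) = 3.653 / 58.93 = 0.06199 mol; n(e⁻) = 2 × 0.06199 = 0.1240 mol
Q = 0.1240 × 96485 / 0.835 = 14330 C
t = 14330 / 0.829 = 17290 s = 288 min

288 min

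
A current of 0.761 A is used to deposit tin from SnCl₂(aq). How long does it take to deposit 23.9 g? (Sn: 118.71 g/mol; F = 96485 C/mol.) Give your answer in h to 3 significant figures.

n(Sn) = 23.9 / 118.71 = 0.2013 mol
Sn²⁺ + 2e⁻ → Sn, so n(e⁻) = 2 × 0.2013 = 0.4026 mol
Q = 0.4026 × 96485 = 38840 C
t = Q / I = 38840 / 0.761 = 51040 s = 14.2 h

14.2 h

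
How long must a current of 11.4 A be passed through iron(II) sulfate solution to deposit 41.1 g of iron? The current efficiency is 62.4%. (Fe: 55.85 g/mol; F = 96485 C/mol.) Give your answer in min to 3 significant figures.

333 min

n(Fe) = 41.1 / 55.85 = 0.7359 mol
Fe²⁺ + 2e⁻ → Fe, so n(e⁻) = 2 × 0.7359 = 1.472 mol
Q = 1.472 × 96485 / 0.624 = 2.276×10^5 C
t = Q / I = 2.276×10^5 / 11.4 = 19960 s = 333 min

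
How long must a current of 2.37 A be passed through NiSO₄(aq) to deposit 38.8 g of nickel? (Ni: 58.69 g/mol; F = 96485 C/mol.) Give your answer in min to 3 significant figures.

n(Ni) = 38.8 / 58.69 = 0.6611 mol
Ni²⁺ + 2e⁻ → Ni, so n(e⁻) = 2 × 0.6611 = 1.322 mol
Q = 1.322 × 96485 = 1.276×10^5 C
t = Q / I = 1.276×10^5 / 2.37 = 53840 s = 897 min

897 min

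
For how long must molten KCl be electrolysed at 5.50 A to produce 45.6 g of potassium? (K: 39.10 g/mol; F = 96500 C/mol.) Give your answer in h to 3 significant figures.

n(K) = 45.6 / 39.10 = 1.166 mol
K⁺ + e⁻ → K, so n(e⁻) = 1.166 mol
Q = 1.166 × 96500 = 1.125×10^5 C
t = Q / I = 1.125×10^5 / 5.50 = 20450 s = 5.68 h

5.68 h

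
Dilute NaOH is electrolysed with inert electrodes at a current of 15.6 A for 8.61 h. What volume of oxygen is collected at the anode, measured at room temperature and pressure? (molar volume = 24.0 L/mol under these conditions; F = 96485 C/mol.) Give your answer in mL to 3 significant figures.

Q = It = 15.6 × 30996 = 4.835×10^5 C
n(e⁻) = 4.835×10^5 / 96485 = 5.011 mol
2H₂O → O₂ + 4H⁺ + 4e⁻, so n(O₂) = 5.011 / 4 = 1.253 mol
V = 1.253 × 24.0 = 30.07 L
= 30100 mL

30100 mL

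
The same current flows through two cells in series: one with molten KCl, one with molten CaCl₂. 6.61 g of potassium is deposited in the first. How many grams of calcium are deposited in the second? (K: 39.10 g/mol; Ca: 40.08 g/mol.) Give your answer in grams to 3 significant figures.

n(K) = 6.61 / 39.10 = 0.1691 mol
K⁺ + e⁻ → K, so n(e⁻) = 0.1691 mol
Same current for the same time ⇒ same n(e⁻) = 0.1691 mol in both cells.
Ca²⁺ + 2e⁻ → Ca, so n(Ca) = 0.1691 / 2 = 0.08455 mol
m(Ca) = 0.08455 × 40.08 = 3.39 g

3.39 g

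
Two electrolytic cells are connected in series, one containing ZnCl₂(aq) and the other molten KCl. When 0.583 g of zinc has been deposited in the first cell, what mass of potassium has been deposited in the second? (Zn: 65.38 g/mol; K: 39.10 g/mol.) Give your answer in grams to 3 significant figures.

n(Zn) = 0.583 / 65.38 = 0.008917 mol
Zn²⁺ + 2e⁻ → Zn, so n(e⁻) = 2 × 0.008917 = 0.01783 mol
Since the cells are in series, n(e⁻) in the K cell is also 0.01783 mol.
K⁺ + e⁻ → K, so n(K) = 0.01783 mol
m(K) = 0.01783 × 39.10 = 0.697 g

0.697 g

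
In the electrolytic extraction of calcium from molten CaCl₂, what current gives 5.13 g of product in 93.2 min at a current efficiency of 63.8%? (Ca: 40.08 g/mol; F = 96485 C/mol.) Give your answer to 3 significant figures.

n(Ca) = 5.13 / 40.08 = 0.1280 mol
Ca²⁺ + 2e⁻ → Ca, so n(e⁻) = 2 × 0.1280 = 0.2560 mol
Q = 0.2560 × 96485 / 0.638 = 38710 C
I = Q / t = 38710 / 5592 s = 6.92 A

6.92 A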